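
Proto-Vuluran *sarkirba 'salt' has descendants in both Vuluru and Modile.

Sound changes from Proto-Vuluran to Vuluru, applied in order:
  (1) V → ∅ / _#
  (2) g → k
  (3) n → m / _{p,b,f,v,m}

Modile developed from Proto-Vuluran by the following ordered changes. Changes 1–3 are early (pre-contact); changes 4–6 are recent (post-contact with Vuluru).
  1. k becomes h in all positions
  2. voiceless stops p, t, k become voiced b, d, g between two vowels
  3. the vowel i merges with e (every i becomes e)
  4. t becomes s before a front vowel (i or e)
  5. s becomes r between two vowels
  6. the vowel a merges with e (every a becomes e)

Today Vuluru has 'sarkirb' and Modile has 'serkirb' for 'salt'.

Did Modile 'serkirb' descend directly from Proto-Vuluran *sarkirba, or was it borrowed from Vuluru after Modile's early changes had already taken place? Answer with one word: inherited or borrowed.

If inherited, *sarkirba would pass through all of Modile's changes:
Modile: *sarkirba
  sarkirba → sarhirba   [unconditioned shift]
  sarhirba (rule 2 does not apply)
  sarhirba → sarherba   [vowel merger]
  sarherba (rule 4 does not apply)
  sarherba (rule 5 does not apply)
  sarherba → serherbe   [vowel merger]
  giving Modile serherbe.
If borrowed from Vuluru 'sarkirb' after the early changes, it would undergo only the recent ones:
  rule 4 (palatalisation): no change (sarkirb)
  rule 5 (rhotacism): no change (sarkirb)
  rule 6 (vowel merger): sarkirb → serkirb
  ⇒ as a loan: serkirb
Modile 'serkirb' matches the loan outcome 'serkirb', not the inherited 'serherbe' — it skipped the early Modile changes, so it was borrowed from Vuluru.

borrowed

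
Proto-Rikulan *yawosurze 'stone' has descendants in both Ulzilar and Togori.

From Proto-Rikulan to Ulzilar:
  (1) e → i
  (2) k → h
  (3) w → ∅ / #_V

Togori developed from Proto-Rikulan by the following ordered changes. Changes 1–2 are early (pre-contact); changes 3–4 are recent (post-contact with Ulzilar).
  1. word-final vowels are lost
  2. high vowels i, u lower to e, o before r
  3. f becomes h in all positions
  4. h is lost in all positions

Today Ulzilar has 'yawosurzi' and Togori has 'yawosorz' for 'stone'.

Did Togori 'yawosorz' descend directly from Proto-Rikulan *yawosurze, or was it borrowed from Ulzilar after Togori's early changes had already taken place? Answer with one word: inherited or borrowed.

inherited

If inherited, *yawosurze would pass through all of Togori's changes:
Togori: *yawosurze > yawosurz > yawosorz  (by apocope, pre-rhotic lowering)
If borrowed from Ulzilar 'yawosurzi' after the early changes, it would undergo only the recent ones:
  rule 3 (unconditioned shift): no change (yawosurzi)
  rule 4 (h-loss): no change (yawosurzi)
  ⇒ as a loan: yawosurzi
Togori 'yawosorz' matches the inherited outcome exactly, so it is an inherited cognate, not a loan.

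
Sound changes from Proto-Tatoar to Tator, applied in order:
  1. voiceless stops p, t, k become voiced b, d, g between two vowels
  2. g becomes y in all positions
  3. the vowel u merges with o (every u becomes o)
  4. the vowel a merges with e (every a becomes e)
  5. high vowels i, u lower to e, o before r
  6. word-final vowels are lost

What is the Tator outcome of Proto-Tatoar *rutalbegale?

rodelbeyel

Tator: start from *rutalbegale.
  rule 1 (intervocalic voicing): rutalbegale → rudalbegale
  rule 2 (unconditioned shift): rudalbegale → rudalbeyale
  rule 3 (vowel merger): rudalbeyale → rodalbeyale
  rule 4 (vowel merger): rodalbeyale → rodelbeyele
  rule 5: no change — rodelbeyele
  rule 6 (apocope): rodelbeyele → rodelbeyel
  ⇒ Tator rodelbeyel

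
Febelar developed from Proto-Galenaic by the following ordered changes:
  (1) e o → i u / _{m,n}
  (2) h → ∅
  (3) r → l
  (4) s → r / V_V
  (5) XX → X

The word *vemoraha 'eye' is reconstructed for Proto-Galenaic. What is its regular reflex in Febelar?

vimola

Febelar: start from *vemoraha.
  rule 1 (pre-nasal raising): vemoraha → vimoraha
  rule 2 (h-loss): vimoraha → vimoraa
  rule 3 (unconditioned shift): vimoraa → vimolaa
  rule 4: no change — vimolaa
  rule 5 (degemination): vimolaa → vimola
  ⇒ Febelar vimola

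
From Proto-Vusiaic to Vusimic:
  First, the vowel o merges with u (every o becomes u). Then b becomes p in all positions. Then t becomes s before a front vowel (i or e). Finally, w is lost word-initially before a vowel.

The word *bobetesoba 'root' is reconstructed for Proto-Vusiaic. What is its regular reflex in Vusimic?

Vusimic: *bobetesoba > bubetesuba > pupetesupa > pupesesupa  (by vowel merger, unconditioned shift, palatalisation)

pupesesupa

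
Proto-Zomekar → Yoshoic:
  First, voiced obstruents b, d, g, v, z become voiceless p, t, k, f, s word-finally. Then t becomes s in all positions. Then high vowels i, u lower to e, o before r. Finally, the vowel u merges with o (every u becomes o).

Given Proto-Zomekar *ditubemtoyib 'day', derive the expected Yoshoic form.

Yoshoic: *ditubemtoyib > ditubemtoyip > disubemsoyip > disobemsoyip  (by final devoicing, unconditioned shift, vowel merger)

disobemsoyip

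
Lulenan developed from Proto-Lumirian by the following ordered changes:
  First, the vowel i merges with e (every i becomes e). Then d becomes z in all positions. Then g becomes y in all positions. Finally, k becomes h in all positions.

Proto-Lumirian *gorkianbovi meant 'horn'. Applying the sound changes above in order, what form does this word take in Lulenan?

yorheanbove

Lulenan: *gorkianbovi
  gorkianbovi → gorkeanbove   [vowel merger]
  gorkeanbove (rule 2 does not apply)
  gorkeanbove → yorkeanbove   [unconditioned shift]
  yorkeanbove → yorheanbove   [unconditioned shift]
  giving Lulenan yorheanbove.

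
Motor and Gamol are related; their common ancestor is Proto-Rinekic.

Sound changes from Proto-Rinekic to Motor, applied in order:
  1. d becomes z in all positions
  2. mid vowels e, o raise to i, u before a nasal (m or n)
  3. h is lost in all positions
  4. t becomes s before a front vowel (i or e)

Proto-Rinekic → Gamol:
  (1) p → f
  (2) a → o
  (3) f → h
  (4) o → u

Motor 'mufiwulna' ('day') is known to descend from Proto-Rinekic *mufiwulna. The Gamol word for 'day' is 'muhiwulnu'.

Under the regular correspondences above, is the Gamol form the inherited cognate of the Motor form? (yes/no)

Derive the expected Gamol reflex of *mufiwulna:
Gamol: *mufiwulna
  mufiwulna (rule 1 does not apply)
  mufiwulna → mufiwulno   [vowel merger]
  mufiwulno → muhiwulno   [unconditioned shift]
  muhiwulno → muhiwulnu   [vowel merger]
  giving Gamol muhiwulnu.
Gamol 'muhiwulnu' matches the regular reflex exactly, so the pair is cognate.

yes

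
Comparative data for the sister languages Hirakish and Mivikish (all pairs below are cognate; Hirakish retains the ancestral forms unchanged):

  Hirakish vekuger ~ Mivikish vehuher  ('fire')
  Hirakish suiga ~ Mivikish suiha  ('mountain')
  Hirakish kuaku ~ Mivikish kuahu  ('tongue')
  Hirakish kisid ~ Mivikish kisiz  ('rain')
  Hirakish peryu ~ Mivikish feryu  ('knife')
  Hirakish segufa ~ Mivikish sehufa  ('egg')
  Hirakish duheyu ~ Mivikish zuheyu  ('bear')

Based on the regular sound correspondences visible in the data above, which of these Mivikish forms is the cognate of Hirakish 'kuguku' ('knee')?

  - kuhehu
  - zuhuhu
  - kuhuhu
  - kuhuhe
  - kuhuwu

kuhuhu

segufa ~ sehufa — Hirakish g corresponds to Mivikish h between vowels (before a back vowel).
vekuger ~ vehuher, kuaku ~ kuahu — Hirakish k corresponds to Mivikish h between vowels (before a back vowel).
Applying these to Hirakish 'kuguku':
  kuguku → kuhuku   (g→h between vowels (before a back vowel))
  kuhuku → kuhuhu   (k→h between vowels (before a back vowel))
So the Mivikish cognate is 'kuhuhu'.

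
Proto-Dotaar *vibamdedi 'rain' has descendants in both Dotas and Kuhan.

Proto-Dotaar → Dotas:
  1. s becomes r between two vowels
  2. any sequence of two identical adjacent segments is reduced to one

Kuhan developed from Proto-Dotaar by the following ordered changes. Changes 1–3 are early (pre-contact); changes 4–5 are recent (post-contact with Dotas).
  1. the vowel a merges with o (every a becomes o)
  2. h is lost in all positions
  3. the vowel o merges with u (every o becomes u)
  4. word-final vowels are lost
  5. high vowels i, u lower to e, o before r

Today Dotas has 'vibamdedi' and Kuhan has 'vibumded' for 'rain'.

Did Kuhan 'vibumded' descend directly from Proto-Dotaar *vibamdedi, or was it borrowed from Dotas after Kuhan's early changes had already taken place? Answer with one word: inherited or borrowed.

If inherited, *vibamdedi would pass through all of Kuhan's changes:
Kuhan: *vibamdedi
  vibamdedi → vibomdedi   [vowel merger]
  vibomdedi (rule 2 does not apply)
  vibomdedi → vibumdedi   [vowel merger]
  vibumdedi → vibumded   [apocope]
  vibumded (rule 5 does not apply)
  giving Kuhan vibumded.
If borrowed from Dotas 'vibamdedi' after the early changes, it would undergo only the recent ones:
  rule 4 (apocope): vibamdedi → vibamded
  rule 5 (pre-rhotic lowering): no change (vibamded)
  ⇒ as a loan: vibamded
Kuhan 'vibumded' matches the inherited outcome exactly, so it is an inherited cognate, not a loan.

inherited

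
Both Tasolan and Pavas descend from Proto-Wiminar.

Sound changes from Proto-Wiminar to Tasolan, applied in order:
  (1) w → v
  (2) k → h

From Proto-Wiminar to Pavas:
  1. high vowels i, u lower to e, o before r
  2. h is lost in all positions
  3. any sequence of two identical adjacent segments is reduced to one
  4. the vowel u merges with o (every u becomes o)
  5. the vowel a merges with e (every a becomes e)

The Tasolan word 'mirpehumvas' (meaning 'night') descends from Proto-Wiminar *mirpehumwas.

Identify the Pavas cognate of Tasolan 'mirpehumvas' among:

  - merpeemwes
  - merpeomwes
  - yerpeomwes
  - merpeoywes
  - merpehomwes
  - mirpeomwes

merpeomwes

Pavas: *mirpehumwas > merpehumwas > merpeumwas > merpeomwas > merpeomwes  (by pre-rhotic lowering, h-loss, vowel merger, vowel merger)
Among the options, 'merpeomwes' alone shows every Pavas change applied in order.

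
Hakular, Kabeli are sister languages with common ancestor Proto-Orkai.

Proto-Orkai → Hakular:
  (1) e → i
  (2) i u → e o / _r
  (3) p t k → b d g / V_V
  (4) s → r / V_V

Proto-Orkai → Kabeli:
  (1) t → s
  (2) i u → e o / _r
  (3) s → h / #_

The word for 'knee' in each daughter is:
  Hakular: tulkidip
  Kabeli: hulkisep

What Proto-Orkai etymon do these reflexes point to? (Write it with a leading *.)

*tulkitep

Position 6: Hakular has d, Kabeli has s. Taking the neighbouring segments as reconstructed: Hakular d could go back to *t or *d; Kabeli s could go back to *t or *s — the one source consistent with every daughter is *t.
Position 1: Hakular has t, Kabeli has h. Hakular preserves t here (none of its changes turn any other segment into t), so the proto-segment is *t.
This points to *tulkitep. Verify forward in each daughter:
Hakular: *tulkitep > tulkitip > tulkidip  (by vowel merger, intervocalic voicing)
Kabeli: start from *tulkitep.
  rule 1 (unconditioned shift): tulkitep → sulkisep
  rule 2: no change — sulkisep
  rule 3 (debuccalisation): sulkisep → hulkisep
  ⇒ Kabeli hulkisep
*tulkitep is the unique common source.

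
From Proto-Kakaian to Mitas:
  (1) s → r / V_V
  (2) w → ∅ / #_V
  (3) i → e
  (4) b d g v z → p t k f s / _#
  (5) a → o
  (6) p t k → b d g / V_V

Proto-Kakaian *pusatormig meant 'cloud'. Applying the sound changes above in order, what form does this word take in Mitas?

purodormek

Mitas: *pusatormig > puratormig > puratormeg > puratormek > purotormek > purodormek  (by rhotacism, vowel merger, final devoicing, vowel merger, intervocalic voicing)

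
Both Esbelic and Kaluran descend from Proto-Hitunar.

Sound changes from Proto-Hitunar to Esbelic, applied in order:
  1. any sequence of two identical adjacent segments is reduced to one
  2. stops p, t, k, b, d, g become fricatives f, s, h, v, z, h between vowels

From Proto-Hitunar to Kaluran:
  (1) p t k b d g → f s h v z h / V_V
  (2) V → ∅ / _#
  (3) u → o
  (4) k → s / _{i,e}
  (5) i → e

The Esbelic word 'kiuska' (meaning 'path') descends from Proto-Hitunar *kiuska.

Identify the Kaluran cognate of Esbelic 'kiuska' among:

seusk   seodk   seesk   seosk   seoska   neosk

Kaluran: start from *kiuska.
  rule 1: no change — kiuska
  rule 2 (apocope): kiuska → kiusk
  rule 3 (vowel merger): kiusk → kiosk
  rule 4 (palatalisation): kiosk → siosk
  rule 5 (vowel merger): siosk → seosk
  ⇒ Kaluran seosk
Among the options, 'seosk' alone shows every Kaluran change applied in order.

seosk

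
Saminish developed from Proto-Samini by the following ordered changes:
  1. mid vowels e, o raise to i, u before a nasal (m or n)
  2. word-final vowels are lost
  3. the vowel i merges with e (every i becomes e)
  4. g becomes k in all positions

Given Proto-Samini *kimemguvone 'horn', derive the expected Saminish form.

Saminish: *kimemguvone
  kimemguvone → kimimguvune   [pre-nasal raising]
  kimimguvune → kimimguvun   [apocope]
  kimimguvun → kememguvun   [vowel merger]
  kememguvun → kememkuvun   [unconditioned shift]
  giving Saminish kememkuvun.

kememkuvun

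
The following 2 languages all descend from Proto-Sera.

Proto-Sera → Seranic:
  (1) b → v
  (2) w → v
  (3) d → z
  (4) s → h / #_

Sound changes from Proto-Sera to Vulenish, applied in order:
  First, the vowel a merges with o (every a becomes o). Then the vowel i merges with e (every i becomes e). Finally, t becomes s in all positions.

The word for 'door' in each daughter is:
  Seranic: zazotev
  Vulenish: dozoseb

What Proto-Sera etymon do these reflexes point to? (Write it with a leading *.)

*dazoteb

Position 5: Seranic has t, Vulenish has s. Seranic preserves t here (none of its changes turn any other segment into t), so the proto-segment is *t.
Position 7: Seranic has v, Vulenish has b. Vulenish preserves b here (none of its changes turn any other segment into b), so the proto-segment is *b.
This points to *dazoteb. Verify forward in each daughter:
Seranic: *dazoteb
  dazoteb → dazotev   [unconditioned shift]
  dazotev (rule 2 does not apply)
  dazotev → zazotev   [unconditioned shift]
  zazotev (rule 4 does not apply)
  giving Seranic zazotev.
Vulenish: *dazoteb
  dazoteb → dozoteb   [vowel merger]
  dozoteb (rule 2 does not apply)
  dozoteb → dozoseb   [unconditioned shift]
  giving Vulenish dozoseb.
No other proto-form is consistent with every reflex, so the reconstruction is *dazoteb.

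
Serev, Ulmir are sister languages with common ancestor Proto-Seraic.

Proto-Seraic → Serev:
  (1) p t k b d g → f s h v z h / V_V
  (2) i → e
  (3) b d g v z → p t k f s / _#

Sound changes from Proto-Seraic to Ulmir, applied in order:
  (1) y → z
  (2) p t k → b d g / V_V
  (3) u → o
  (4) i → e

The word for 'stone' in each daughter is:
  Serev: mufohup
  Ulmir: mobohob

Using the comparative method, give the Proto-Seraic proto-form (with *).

Position 2: Serev has u, Ulmir has o. Serev preserves u here (none of its changes turn any other segment into u), so the proto-segment is *u.
Position 6: Serev has u, Ulmir has o. Serev preserves u here (none of its changes turn any other segment into u), so the proto-segment is *u.
This points to *mupohub. Verify forward in each daughter:
Serev: start from *mupohub.
  rule 1 (intervocalic lenition): mupohub → mufohub
  rule 2: no change — mufohub
  rule 3 (final devoicing): mufohub → mufohup
  ⇒ Serev mufohup
Ulmir: start from *mupohub.
  rule 1: no change — mupohub
  rule 2 (intervocalic voicing): mupohub → mubohub
  rule 3 (vowel merger): mubohub → mobohob
  rule 4: no change — mobohob
  ⇒ Ulmir mobohob
*mupohub is the unique common source.

*mupohub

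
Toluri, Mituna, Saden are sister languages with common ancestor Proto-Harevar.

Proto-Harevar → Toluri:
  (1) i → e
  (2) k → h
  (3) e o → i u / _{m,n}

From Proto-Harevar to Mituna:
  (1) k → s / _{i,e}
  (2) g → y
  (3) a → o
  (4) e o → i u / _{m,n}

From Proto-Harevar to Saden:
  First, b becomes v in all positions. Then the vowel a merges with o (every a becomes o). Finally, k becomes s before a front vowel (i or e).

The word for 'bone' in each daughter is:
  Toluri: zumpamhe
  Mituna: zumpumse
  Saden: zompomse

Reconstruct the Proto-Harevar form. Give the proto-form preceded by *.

Position 2: Toluri has u, Mituna has u, Saden has o. Taking the neighbouring segments as reconstructed: Toluri u could go back to *o or *u; Mituna u could go back to *a or *o or *u; Saden o could go back to *a or *o — the one source consistent with every daughter is *o.
Position 5: Toluri has a, Mituna has u, Saden has o. Toluri preserves a here (none of its changes turn any other segment into a), so the proto-segment is *a.
Position 7: Toluri has h, Mituna has s, Saden has s. Taking the neighbouring segments as reconstructed: Toluri h could go back to *k or *h; Mituna s could go back to *k or *s; Saden s could go back to *k or *s — the one source consistent with every daughter is *k.
This points to *zompamke. Verify forward in each daughter:
Toluri: *zompamke > zompamhe > zumpamhe  (by unconditioned shift, pre-nasal raising)
Mituna: *zompamke
  zompamke → zompamse   [palatalisation]
  zompamse (rule 2 does not apply)
  zompamse → zompomse   [vowel merger]
  zompomse → zumpumse   [pre-nasal raising]
  giving Mituna zumpumse.
Saden: *zompamke
  zompamke (rule 1 does not apply)
  zompamke → zompomke   [vowel merger]
  zompomke → zompomse   [palatalisation]
  giving Saden zompomse.
No other proto-form is consistent with every reflex, so the reconstruction is *zompamke.

*zompamke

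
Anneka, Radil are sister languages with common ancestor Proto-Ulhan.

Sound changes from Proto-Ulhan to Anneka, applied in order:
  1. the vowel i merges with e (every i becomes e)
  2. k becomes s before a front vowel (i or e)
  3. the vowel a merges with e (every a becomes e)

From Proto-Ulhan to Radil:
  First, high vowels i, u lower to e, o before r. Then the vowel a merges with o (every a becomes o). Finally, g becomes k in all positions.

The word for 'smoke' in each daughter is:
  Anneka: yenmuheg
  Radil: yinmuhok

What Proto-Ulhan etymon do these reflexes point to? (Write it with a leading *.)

*yinmuhag

Position 7: Anneka has e, Radil has o. Taking the neighbouring segments as reconstructed: Anneka e could go back to *a or *e or *i; Radil o could go back to *a or *o — the one source consistent with every daughter is *a.
Position 8: Anneka has g, Radil has k. Anneka preserves g here (none of its changes turn any other segment into g), so the proto-segment is *g.
Position 2: Anneka has e, Radil has i. Radil preserves i here (none of its changes turn any other segment into i), so the proto-segment is *i.
Verify the candidate proto-form against each daughter:
Anneka: *yinmuhag
  yinmuhag → yenmuhag   [vowel merger]
  yenmuhag (rule 2 does not apply)
  yenmuhag → yenmuheg   [vowel merger]
  giving Anneka yenmuheg.
Radil: start from *yinmuhag.
  rule 1: no change — yinmuhag
  rule 2 (vowel merger): yinmuhag → yinmuhog
  rule 3 (unconditioned shift): yinmuhog → yinmuhok
  ⇒ Radil yinmuhok
*yinmuhag is the unique common source.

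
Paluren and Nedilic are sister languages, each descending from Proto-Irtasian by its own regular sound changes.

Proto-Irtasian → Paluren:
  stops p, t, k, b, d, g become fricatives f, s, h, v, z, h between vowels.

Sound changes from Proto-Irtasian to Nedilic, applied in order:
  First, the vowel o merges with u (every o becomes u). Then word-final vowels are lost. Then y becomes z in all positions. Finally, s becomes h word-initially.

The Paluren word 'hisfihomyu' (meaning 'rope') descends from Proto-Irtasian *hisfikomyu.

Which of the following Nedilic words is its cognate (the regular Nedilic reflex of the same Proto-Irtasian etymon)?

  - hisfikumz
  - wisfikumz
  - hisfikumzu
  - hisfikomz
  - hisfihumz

Nedilic: *hisfikomyu > hisfikumyu > hisfikumy > hisfikumz  (by vowel merger, apocope, unconditioned shift)

hisfikumz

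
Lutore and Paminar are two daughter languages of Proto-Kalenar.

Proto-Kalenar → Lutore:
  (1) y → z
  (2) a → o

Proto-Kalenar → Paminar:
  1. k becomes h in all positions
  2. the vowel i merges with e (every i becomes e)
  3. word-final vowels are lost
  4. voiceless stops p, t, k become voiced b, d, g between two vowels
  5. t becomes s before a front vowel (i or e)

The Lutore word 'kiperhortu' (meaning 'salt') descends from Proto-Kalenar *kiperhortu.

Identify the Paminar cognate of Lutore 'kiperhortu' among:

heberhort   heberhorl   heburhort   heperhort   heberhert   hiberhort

heberhort

Paminar: *kiperhortu > hiperhortu > heperhortu > heperhort > heberhort  (by unconditioned shift, vowel merger, apocope, intervocalic voicing)
The other candidates each miss or misapply at least one Paminar change.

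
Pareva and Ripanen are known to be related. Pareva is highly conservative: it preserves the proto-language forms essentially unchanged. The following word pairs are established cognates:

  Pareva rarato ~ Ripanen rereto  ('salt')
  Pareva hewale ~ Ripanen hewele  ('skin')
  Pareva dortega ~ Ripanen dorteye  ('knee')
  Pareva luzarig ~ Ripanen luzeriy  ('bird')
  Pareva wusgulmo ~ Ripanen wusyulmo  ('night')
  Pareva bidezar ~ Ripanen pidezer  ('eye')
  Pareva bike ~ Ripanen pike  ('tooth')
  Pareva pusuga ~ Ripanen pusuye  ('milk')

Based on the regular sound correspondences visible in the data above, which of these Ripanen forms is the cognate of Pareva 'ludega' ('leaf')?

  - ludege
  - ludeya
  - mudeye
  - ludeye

ludeye

dortega ~ dorteye, pusuga ~ pusuye — Pareva g corresponds to Ripanen y between vowels (before a back vowel).
dortega ~ dorteye, pusuga ~ pusuye — Pareva a corresponds to Ripanen e word-finally.
Applying these to Pareva 'ludega':
  ludega → ludeya   (g→y between vowels (before a back vowel))
  ludeya → ludeye   (a→e word-finally)
So the Ripanen cognate is 'ludeye'.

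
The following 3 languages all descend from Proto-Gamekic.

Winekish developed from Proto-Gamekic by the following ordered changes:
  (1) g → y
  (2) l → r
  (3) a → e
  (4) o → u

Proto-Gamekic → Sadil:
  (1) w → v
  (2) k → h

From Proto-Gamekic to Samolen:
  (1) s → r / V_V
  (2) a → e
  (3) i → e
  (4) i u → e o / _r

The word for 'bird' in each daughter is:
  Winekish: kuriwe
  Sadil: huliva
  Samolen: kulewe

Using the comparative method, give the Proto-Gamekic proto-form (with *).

*kuliwa

Position 1: Winekish has k, Sadil has h, Samolen has k. Winekish preserves k here (none of its changes turn any other segment into k), so the proto-segment is *k.
Position 5: Winekish has w, Sadil has v, Samolen has w. Winekish preserves w here (none of its changes turn any other segment into w), so the proto-segment is *w.
This points to *kuliwa. Verify forward in each daughter:
Winekish: *kuliwa
  kuliwa (rule 1 does not apply)
  kuliwa → kuriwa   [unconditioned shift]
  kuriwa → kuriwe   [vowel merger]
  kuriwe (rule 4 does not apply)
  giving Winekish kuriwe.
Sadil: *kuliwa
  kuliwa → kuliva   [unconditioned shift]
  kuliva → huliva   [unconditioned shift]
  giving Sadil huliva.
Samolen: *kuliwa
  kuliwa (rule 1 does not apply)
  kuliwa → kuliwe   [vowel merger]
  kuliwe → kulewe   [vowel merger]
  kulewe (rule 4 does not apply)
  giving Samolen kulewe.
Only *kuliwa yields all of Winekish kuriwe, Sadil huliva, Samolen kulewe.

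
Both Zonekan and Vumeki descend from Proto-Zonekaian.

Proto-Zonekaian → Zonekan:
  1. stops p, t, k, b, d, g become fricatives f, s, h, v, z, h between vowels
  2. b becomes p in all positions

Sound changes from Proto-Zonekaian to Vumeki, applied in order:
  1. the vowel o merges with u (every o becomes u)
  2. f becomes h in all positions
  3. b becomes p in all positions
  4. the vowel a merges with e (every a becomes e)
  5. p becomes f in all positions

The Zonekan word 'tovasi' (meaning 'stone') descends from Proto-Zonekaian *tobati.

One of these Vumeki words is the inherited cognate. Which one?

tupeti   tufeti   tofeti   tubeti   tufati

Vumeki: start from *tobati.
  rule 1 (vowel merger): tobati → tubati
  rule 2: no change — tubati
  rule 3 (unconditioned shift): tubati → tupati
  rule 4 (vowel merger): tupati → tupeti
  rule 5 (unconditioned shift): tupeti → tufeti
  ⇒ Vumeki tufeti
Only 'tufeti' matches the regular Vumeki development of *tobati.

tufeti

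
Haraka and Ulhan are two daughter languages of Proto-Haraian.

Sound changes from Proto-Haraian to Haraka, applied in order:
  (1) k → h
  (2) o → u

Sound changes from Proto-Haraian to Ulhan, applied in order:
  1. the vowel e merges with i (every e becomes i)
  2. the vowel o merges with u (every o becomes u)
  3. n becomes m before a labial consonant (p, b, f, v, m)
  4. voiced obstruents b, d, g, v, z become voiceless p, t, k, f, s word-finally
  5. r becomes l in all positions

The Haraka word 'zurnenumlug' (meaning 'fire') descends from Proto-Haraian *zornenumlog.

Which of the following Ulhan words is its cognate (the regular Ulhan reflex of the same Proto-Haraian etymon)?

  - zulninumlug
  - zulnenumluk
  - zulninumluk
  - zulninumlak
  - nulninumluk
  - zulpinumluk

zulninumluk

Ulhan: *zornenumlog > zorninumlog > zurninumlug > zurninumluk > zulninumluk  (by vowel merger, vowel merger, final devoicing, unconditioned shift)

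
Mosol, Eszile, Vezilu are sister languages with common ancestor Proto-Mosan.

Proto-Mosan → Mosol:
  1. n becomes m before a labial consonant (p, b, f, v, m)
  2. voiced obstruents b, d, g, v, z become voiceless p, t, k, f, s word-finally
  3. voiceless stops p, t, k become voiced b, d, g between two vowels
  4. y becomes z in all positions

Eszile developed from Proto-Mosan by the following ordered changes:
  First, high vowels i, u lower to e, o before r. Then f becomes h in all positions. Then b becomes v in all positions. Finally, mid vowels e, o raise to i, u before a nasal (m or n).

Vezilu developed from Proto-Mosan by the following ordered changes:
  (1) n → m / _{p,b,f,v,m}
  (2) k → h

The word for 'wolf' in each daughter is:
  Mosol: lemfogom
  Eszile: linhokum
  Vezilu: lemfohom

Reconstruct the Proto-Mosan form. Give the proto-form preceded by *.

*lenfokom

Position 2: Mosol has e, Eszile has i, Vezilu has e. Mosol preserves e here (none of its changes turn any other segment into e), so the proto-segment is *e.
Position 4: Mosol has f, Eszile has h, Vezilu has f. Vezilu preserves f here (none of its changes turn any other segment into f), so the proto-segment is *f.
Verify the candidate proto-form against each daughter:
Mosol: *lenfokom > lemfokom > lemfogom  (by nasal place assimilation, intervocalic voicing)
Eszile: start from *lenfokom.
  rule 1: no change — lenfokom
  rule 2 (unconditioned shift): lenfokom → lenhokom
  rule 3: no change — lenhokom
  rule 4 (pre-nasal raising): lenhokom → linhokum
  ⇒ Eszile linhokum
Vezilu: *lenfokom > lemfokom > lemfohom  (by nasal place assimilation, unconditioned shift)
*lenfokom is the unique common source.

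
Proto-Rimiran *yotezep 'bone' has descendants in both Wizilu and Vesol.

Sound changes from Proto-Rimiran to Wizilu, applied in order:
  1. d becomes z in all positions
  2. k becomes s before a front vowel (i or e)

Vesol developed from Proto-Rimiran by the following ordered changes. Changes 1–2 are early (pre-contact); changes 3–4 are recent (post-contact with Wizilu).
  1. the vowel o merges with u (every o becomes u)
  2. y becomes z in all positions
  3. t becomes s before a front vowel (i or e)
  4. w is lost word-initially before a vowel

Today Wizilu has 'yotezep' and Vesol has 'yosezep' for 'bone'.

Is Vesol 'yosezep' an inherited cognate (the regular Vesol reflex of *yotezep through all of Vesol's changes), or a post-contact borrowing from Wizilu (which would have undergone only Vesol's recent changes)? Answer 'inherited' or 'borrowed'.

borrowed

If inherited, *yotezep would pass through all of Vesol's changes:
Vesol: *yotezep > yutezep > zutezep > zusezep  (by vowel merger, unconditioned shift, palatalisation)
If borrowed from Wizilu 'yotezep' after the early changes, it would undergo only the recent ones:
  rule 3 (palatalisation): yotezep → yosezep
  rule 4 (glide loss): no change (yosezep)
  ⇒ as a loan: yosezep
Vesol 'yosezep' matches the loan outcome 'yosezep', not the inherited 'zusezep' — it skipped the early Vesol changes, so it was borrowed from Wizilu.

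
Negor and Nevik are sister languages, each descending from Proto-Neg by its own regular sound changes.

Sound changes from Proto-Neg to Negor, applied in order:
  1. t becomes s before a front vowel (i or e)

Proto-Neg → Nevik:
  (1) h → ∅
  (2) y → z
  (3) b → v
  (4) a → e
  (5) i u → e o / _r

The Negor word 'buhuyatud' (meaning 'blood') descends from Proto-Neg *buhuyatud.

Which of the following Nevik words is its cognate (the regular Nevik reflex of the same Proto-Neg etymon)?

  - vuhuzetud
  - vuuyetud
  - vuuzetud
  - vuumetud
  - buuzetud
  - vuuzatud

vuuzetud

Nevik: *buhuyatud
  buhuyatud → buuyatud   [h-loss]
  buuyatud → buuzatud   [unconditioned shift]
  buuzatud → vuuzatud   [unconditioned shift]
  vuuzatud → vuuzetud   [vowel merger]
  vuuzetud (rule 5 does not apply)
  giving Nevik vuuzetud.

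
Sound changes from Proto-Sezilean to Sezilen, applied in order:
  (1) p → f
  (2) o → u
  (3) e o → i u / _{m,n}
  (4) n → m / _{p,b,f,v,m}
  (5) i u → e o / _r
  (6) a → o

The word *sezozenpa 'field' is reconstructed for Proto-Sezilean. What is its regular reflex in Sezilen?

Sezilen: start from *sezozenpa.
  rule 1 (unconditioned shift): sezozenpa → sezozenfa
  rule 2 (vowel merger): sezozenfa → sezuzenfa
  rule 3 (pre-nasal raising): sezuzenfa → sezuzinfa
  rule 4 (nasal place assimilation): sezuzinfa → sezuzimfa
  rule 5: no change — sezuzimfa
  rule 6 (vowel merger): sezuzimfa → sezuzimfo
  ⇒ Sezilen sezuzimfo

sezuzimfo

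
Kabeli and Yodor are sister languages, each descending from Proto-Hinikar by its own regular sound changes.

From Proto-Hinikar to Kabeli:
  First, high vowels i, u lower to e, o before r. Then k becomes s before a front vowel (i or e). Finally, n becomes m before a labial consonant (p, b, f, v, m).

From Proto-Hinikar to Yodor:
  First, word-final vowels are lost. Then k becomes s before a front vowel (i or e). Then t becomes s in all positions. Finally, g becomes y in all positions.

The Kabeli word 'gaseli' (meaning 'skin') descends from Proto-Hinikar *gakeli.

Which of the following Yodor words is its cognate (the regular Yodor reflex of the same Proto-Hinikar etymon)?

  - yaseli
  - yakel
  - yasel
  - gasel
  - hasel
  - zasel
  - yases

Yodor: *gakeli > gakel > gasel > yasel  (by apocope, palatalisation, unconditioned shift)

yasel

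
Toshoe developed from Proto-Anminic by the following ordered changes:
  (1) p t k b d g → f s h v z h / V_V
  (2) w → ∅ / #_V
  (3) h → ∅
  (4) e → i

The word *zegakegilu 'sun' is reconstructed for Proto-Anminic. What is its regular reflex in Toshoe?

ziaiilu

Toshoe: *zegakegilu
  zegakegilu → zehahehilu   [intervocalic lenition]
  zehahehilu (rule 2 does not apply)
  zehahehilu → zeaeilu   [h-loss]
  zeaeilu → ziaiilu   [vowel merger]
  giving Toshoe ziaiilu.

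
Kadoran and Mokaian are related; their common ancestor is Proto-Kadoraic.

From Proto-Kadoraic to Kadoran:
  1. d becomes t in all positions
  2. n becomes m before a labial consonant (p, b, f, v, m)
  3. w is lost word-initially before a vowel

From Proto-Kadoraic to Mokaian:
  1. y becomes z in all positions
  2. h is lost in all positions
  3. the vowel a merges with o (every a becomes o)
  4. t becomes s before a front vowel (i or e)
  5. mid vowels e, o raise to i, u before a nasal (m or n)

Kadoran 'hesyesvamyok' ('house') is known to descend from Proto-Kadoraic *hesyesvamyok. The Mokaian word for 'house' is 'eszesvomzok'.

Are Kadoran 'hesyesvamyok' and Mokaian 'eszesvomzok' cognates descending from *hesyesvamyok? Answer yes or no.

no

Derive the expected Mokaian reflex of *hesyesvamyok:
Mokaian: *hesyesvamyok > heszesvamzok > eszesvamzok > eszesvomzok > eszesvumzok  (by unconditioned shift, h-loss, vowel merger, pre-nasal raising)
The regular Mokaian reflex would be 'eszesvumzok', but the attested form is 'eszesvomzok'. The correspondence is irregular, so they are not cognates (the Mokaian form has a different source).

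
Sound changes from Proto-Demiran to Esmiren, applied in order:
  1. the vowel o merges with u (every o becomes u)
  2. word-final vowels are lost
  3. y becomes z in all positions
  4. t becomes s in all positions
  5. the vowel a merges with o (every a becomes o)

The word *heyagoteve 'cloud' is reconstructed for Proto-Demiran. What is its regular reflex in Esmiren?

Esmiren: *heyagoteve
  heyagoteve → heyaguteve   [vowel merger]
  heyaguteve → heyagutev   [apocope]
  heyagutev → hezagutev   [unconditioned shift]
  hezagutev → hezagusev   [unconditioned shift]
  hezagusev → hezogusev   [vowel merger]
  giving Esmiren hezogusev.

hezogusev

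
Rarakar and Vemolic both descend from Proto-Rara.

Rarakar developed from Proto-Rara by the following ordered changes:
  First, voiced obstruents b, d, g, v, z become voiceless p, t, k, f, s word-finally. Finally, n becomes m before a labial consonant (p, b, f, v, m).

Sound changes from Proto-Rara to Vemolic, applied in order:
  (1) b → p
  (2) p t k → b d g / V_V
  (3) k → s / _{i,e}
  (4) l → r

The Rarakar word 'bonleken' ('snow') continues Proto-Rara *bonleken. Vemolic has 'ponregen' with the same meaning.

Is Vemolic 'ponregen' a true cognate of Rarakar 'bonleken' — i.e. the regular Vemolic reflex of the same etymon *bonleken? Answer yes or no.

Derive the expected Vemolic reflex of *bonleken:
Vemolic: *bonleken > ponleken > ponlegen > ponregen  (by unconditioned shift, intervocalic voicing, unconditioned shift)
Vemolic 'ponregen' matches the regular reflex exactly, so the pair is cognate.

yes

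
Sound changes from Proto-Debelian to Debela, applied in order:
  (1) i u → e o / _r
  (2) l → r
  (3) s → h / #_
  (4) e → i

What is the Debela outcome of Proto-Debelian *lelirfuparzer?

ririrfuparzir

Debela: *lelirfuparzer
  lelirfuparzer → lelerfuparzer   [pre-rhotic lowering]
  lelerfuparzer → rererfuparzer   [unconditioned shift]
  rererfuparzer (rule 3 does not apply)
  rererfuparzer → ririrfuparzir   [vowel merger]
  giving Debela ririrfuparzir.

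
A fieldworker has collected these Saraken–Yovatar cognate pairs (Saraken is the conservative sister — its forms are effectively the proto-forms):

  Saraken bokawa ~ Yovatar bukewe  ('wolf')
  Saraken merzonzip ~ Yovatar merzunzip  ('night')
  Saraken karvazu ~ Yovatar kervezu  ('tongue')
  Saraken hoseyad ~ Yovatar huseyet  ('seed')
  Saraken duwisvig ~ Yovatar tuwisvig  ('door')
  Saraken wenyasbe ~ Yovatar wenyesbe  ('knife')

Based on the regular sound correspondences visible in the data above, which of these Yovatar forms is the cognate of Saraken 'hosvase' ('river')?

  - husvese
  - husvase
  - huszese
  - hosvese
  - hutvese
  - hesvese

bokawa ~ bukewe, hoseyad ~ huseyet — Saraken o corresponds to Yovatar u after a consonant, before a consonant other than r, m, n, p, b, f, v.
bokawa ~ bukewe, karvazu ~ kervezu — Saraken a corresponds to Yovatar e after a consonant, before a consonant other than r, m, n, p, b, f, v.
Applying these to Saraken 'hosvase':
  hosvase → husvase   (o→u after a consonant, before a consonant other than r, m, n, p, b, f, v)
  husvase → husvese   (a→e after a consonant, before a consonant other than r, m, n, p, b, f, v)
So the Yovatar cognate is 'husvese'.

husvese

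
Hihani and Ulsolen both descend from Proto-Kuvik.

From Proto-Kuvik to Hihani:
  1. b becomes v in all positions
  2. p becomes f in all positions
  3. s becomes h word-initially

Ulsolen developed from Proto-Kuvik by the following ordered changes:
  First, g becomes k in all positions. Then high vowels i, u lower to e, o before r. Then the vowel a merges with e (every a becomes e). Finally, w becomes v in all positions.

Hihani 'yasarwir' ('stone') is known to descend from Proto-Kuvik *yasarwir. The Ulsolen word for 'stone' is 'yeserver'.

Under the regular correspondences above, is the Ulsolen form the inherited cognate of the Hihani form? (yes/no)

Derive the expected Ulsolen reflex of *yasarwir:
Ulsolen: start from *yasarwir.
  rule 1: no change — yasarwir
  rule 2 (pre-rhotic lowering): yasarwir → yasarwer
  rule 3 (vowel merger): yasarwer → yeserwer
  rule 4 (unconditioned shift): yeserwer → yeserver
  ⇒ Ulsolen yeserver
Ulsolen 'yeserver' matches the regular reflex exactly, so the pair is cognate.

yes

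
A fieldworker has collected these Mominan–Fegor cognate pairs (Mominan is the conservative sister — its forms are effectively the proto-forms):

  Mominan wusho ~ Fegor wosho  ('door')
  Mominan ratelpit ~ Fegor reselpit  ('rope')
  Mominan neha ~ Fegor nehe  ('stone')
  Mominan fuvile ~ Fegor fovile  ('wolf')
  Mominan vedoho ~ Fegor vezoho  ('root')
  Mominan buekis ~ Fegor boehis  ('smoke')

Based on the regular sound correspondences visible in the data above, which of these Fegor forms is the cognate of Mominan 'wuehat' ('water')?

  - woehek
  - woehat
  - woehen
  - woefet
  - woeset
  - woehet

buekis ~ boehis — Mominan u corresponds to Fegor o after a consonant, before a front vowel.
ratelpit ~ reselpit — Mominan a corresponds to Fegor e after a consonant, before a consonant other than r, m, n, p, b, f, v.
Applying these to Mominan 'wuehat':
  wuehat → woehat   (u→o after a consonant, before a front vowel)
  woehat → woehet   (a→e after a consonant, before a consonant other than r, m, n, p, b, f, v)
So the Fegor cognate is 'woehet'.

woehet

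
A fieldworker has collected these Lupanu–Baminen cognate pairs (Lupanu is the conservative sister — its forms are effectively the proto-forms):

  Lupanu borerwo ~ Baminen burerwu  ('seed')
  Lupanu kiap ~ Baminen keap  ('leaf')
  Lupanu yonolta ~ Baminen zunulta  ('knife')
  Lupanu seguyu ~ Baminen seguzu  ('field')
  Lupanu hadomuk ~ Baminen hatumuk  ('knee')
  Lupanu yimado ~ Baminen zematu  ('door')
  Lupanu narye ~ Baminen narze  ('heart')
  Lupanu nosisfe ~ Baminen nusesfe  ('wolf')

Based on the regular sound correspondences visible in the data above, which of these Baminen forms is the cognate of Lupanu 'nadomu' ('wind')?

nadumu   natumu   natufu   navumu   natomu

hadomuk ~ hatumuk, yimado ~ zematu — Lupanu d corresponds to Baminen t between vowels (before a back vowel).
hadomuk ~ hatumuk — Lupanu o corresponds to Baminen u after a consonant, before a nasal.
Applying these to Lupanu 'nadomu':
  nadomu → natomu   (d→t between vowels (before a back vowel))
  natomu → natumu   (o→u after a consonant, before a nasal)
So the Baminen cognate is 'natumu'.

natumu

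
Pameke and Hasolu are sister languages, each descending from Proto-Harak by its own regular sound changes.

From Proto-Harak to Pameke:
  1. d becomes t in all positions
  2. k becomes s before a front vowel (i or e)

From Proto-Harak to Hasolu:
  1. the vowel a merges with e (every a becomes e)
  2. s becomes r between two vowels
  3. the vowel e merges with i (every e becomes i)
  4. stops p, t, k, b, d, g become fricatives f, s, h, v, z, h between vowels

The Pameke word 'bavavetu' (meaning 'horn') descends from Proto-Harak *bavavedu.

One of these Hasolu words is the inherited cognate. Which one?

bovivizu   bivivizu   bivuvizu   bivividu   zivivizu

Hasolu: start from *bavavedu.
  rule 1 (vowel merger): bavavedu → bevevedu
  rule 2: no change — bevevedu
  rule 3 (vowel merger): bevevedu → bivividu
  rule 4 (intervocalic lenition): bivividu → bivivizu
  ⇒ Hasolu bivivizu
Among the options, 'bivivizu' alone shows every Hasolu change applied in order.

bivivizu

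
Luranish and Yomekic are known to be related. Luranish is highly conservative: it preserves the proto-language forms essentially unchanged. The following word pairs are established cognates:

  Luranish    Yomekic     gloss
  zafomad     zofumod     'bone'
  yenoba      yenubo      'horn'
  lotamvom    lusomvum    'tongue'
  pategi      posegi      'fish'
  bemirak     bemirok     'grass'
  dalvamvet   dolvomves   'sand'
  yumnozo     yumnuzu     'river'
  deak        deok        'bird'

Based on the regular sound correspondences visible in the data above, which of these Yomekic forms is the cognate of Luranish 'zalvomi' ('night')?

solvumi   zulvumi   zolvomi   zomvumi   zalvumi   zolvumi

zolvumi

zafomad ~ zofumod, pategi ~ posegi — Luranish a corresponds to Yomekic o after a consonant, before a consonant other than r, m, n, p, b, f, v.
zafomad ~ zofumod, lotamvom ~ lusomvum — Luranish o corresponds to Yomekic u after a consonant, before a nasal.
Applying these to Luranish 'zalvomi':
  zalvomi → zolvomi   (a→o after a consonant, before a consonant other than r, m, n, p, b, f, v)
  zolvomi → zolvumi   (o→u after a consonant, before a nasal)
So the Yomekic cognate is 'zolvumi'.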